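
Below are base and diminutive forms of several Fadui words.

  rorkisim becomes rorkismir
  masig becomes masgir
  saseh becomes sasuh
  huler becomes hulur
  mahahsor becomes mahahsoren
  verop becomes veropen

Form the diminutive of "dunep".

huler and mahahsor both end in -r yet inflect differently (hulur, mahahsoren), so the final letter is not what conditions the rule; the last vowel is.
"dunep" has last vowel 'e'. The stems whose last vowel is 'e' (saseh → sasuh, huler → hulur) change the last vowel to 'u'.
So dunep → dunup.

dunup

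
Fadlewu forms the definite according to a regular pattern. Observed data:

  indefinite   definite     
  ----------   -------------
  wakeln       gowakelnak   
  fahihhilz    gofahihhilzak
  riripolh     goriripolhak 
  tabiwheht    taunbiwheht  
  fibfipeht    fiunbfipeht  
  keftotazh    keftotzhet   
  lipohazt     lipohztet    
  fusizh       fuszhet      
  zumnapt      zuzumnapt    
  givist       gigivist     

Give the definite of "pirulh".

gopirulhak

riripolh and keftotazh both end in -h yet inflect differently (goriripolhak, keftotzhet), so the final letter is not what conditions the rule; the second-to-last letter is.
"pirulh" has second-to-last letter 'l'. The stems whose second-to-last letter is 'l' (wakeln → gowakelnak, fahihhilz → gofahihhilzak, riripolh → goriripolhak) add go- … -ak around the stem.
The other patterns: stems whose second-to-last letter is 'h' insert -un- after the first vowel; stems whose second-to-last letter is 'z' delete the last vowel and add -et; stems whose second-to-last letter is 'p' or 's' repeat the first consonant+vowel as a prefix.
So pirulh → gopirulhak.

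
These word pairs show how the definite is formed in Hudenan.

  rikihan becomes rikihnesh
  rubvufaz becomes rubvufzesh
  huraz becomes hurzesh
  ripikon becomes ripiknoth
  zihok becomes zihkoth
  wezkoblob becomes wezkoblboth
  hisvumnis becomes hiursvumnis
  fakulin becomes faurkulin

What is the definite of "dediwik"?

deurdiwik

"dediwik" has last vowel 'i'. The stems whose last vowel is 'i' (hisvumnis → hiursvumnis, fakulin → faurkulin) insert -ur- after the first vowel.
So dediwik → deurdiwik.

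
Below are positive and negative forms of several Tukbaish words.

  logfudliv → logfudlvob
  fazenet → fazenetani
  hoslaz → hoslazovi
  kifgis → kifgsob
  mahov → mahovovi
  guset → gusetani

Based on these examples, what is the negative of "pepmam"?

logfudliv and mahov both end in -v yet inflect differently (logfudlvob, mahovovi), so the final letter is not what conditions the rule; the last vowel is.
"pepmam" has last vowel 'a'. The one such stem in the data (hoslaz → hoslazovi) adds -ovi, so the same rule applies.
The other patterns: stems whose last vowel is 'e' add -ani; stems whose last vowel is 'i' delete the last vowel and add -ob.
So pepmam → pepmamovi.

pepmamovi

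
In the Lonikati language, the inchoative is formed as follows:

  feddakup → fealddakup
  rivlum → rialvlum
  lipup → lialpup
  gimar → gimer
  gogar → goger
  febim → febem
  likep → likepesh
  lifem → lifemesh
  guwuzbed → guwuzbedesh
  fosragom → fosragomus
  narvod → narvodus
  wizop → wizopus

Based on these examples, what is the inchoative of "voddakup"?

voalddakup

rivlum and febim both end in -m yet inflect differently (rialvlum, febem), so the final letter is not what conditions the rule; the last vowel is.
"voddakup" has last vowel 'u'. The stems whose last vowel is 'u' (feddakup → fealddakup, rivlum → rialvlum, lipup → lialpup) insert -al- after the first vowel.
The other patterns: stems whose last vowel is 'a' or 'i' change the last vowel to 'e'; stems whose last vowel is 'e' add -esh; stems whose last vowel is 'o' add -us.
So voddakup → voalddakup.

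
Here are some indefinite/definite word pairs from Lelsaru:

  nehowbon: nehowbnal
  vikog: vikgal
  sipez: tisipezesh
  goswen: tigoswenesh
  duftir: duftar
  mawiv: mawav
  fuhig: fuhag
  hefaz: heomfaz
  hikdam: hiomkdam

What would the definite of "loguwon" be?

nehowbon and goswen both end in -n yet inflect differently (nehowbnal, tigoswenesh), so the final letter is not what conditions the rule; the last vowel is.
"loguwon" has last vowel 'o'. The stems whose last vowel is 'o' (nehowbon → nehowbnal, vikog → vikgal) delete the last vowel and add -al.
So loguwon → loguwnal.

loguwnal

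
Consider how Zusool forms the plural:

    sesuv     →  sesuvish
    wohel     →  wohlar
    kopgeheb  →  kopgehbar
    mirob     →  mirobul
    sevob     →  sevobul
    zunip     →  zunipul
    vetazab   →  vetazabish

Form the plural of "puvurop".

puvuropul

kopgeheb and sevob both end in -b yet inflect differently (kopgehbar, sevobul), so the final letter is not what conditions the rule; the last vowel is.
"puvurop" has last vowel 'o'. The stems whose last vowel is 'o' (sevob → sevobul, mirob → mirobul) add -ul.
The other patterns: stems whose last vowel is 'e' delete the last vowel and add -ar; stems whose last vowel is 'a' or 'u' add -ish.
So puvurop → puvuropul.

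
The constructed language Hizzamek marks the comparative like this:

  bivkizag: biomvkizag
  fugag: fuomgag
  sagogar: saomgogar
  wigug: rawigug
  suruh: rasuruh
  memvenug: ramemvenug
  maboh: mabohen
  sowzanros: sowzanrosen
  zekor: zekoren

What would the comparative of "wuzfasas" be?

wuomzfasas

bivkizag and wigug both end in -g yet inflect differently (biomvkizag, rawigug), so the final letter is not what conditions the rule; the last vowel is.
"wuzfasas" has last vowel 'a'. The stems whose last vowel is 'a' (bivkizag → biomvkizag, fugag → fuomgag, sagogar → saomgogar) insert -om- after the first vowel.
So wuzfasas → wuomzfasas.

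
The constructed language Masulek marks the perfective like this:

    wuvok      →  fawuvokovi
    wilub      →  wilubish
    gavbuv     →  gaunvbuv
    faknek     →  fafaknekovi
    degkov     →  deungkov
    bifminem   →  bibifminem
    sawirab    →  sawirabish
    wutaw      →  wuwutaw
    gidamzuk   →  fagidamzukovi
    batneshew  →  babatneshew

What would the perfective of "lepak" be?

falepakovi

wilub and gavbuv both have last vowel 'u' yet inflect differently (wilubish, gaunvbuv), so the last vowel is not what conditions the rule; the final letter is.
"lepak" ends in -k. The stems ending in -k (faknek → fafaknekovi, wuvok → fawuvokovi, gidamzuk → fagidamzukovi) add fa- … -ovi around the stem.
The other patterns: stems ending in -b add -ish; stems ending in -v insert -un- after the first vowel; stems ending in -m or -w repeat the first consonant+vowel as a prefix.
So lepak → falepakovi.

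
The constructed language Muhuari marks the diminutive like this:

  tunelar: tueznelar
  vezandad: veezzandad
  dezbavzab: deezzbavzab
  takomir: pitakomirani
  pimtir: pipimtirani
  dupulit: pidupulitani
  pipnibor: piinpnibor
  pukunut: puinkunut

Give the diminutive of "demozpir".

"demozpir" has last vowel 'i'. The stems whose last vowel is 'i' (takomir → pitakomirani, pimtir → pipimtirani, dupulit → pidupulitani) add pi- … -ani around the stem.
The other patterns: stems whose last vowel is 'a' insert -ez- after the first vowel; stems whose last vowel is 'o' or 'u' insert -in- after the first vowel.
So demozpir → pidemozpirani.

pidemozpirani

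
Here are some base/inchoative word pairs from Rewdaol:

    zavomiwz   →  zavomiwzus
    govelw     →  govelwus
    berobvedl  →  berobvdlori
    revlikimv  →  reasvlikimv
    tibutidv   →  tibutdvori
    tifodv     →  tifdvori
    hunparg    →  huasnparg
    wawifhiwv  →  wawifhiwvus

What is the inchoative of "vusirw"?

vuassirw

tibutidv and wawifhiwv both end in -v yet inflect differently (tibutdvori, wawifhiwvus), so the final letter is not what conditions the rule; the second-to-last letter is.
"vusirw" has second-to-last letter 'r'. The one such stem in the data (hunparg → huasnparg) inserts -as- after the first vowel (as does revlikimv), so the same rule applies.
The other patterns: stems whose second-to-last letter is 'd' delete the last vowel and add -ori; stems whose second-to-last letter is 'l' or 'w' add -us.
So vusirw → vuassirw.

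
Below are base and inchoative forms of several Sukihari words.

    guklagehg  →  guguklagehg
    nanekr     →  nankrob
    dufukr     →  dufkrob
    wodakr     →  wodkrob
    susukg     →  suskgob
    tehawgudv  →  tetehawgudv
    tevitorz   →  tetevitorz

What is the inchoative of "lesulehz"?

lelesulehz

"lesulehz" has second-to-last letter 'h'. The one such stem in the data (guklagehg → guguklagehg) repeats the first consonant+vowel as a prefix (as do tevitorz, tehawgudv), so the same rule applies.
The other pattern: stems whose second-to-last letter is 'k' delete the last vowel and add -ob.
So lesulehz → lelesulehz.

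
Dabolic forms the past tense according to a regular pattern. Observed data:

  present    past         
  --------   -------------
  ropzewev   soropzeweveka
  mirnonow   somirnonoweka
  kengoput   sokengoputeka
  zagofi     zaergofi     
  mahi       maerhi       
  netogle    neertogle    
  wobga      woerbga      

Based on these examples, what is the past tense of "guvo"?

guervo

ropzewev and netogle both have last vowel 'e' yet inflect differently (soropzeweveka, neertogle), so the last vowel is not what conditions the rule; whether the stem ends in a vowel or a consonant is.
"guvo" ends in a vowel. The stems ending in a vowel (zagofi → zaergofi, mahi → maerhi, netogle → neertogle) insert -er- after the first vowel.
So guvo → guervo.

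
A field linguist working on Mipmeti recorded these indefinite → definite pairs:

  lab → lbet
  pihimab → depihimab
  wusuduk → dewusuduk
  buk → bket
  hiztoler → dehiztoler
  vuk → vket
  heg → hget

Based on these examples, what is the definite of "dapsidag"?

dedapsidag

buk and wusuduk both end in -k yet inflect differently (bket, dewusuduk), so the final letter is not what conditions the rule; the number of vowels is.
"dapsidag" has 3 vowels. The stems with 3 vowels (wusuduk → dewusuduk, hiztoler → dehiztoler, pihimab → depihimab) add the prefix de-.
So dapsidag → dedapsidag.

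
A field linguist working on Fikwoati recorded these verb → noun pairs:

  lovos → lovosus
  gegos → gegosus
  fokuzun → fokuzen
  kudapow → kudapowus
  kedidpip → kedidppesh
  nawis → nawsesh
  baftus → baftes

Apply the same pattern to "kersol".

kersolus

gegos and nawis both end in -s yet inflect differently (gegosus, nawsesh), so the final letter is not what conditions the rule; the last vowel is.
"kersol" has last vowel 'o'. The stems whose last vowel is 'o' (gegos → gegosus, lovos → lovosus, kudapow → kudapowus) add -us.
The other patterns: stems whose last vowel is 'i' delete the last vowel and add -esh; stems whose last vowel is 'u' change the last vowel to 'e'.
So kersol → kersolus.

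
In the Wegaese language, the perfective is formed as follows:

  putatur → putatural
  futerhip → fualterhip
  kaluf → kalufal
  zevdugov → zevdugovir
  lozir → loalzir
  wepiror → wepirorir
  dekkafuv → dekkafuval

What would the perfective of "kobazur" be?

kobazural

putatur and wepiror both end in -r yet inflect differently (putatural, wepirorir), so the final letter is not what conditions the rule; the last vowel is.
"kobazur" has last vowel 'u'. The stems whose last vowel is 'u' (kaluf → kalufal, dekkafuv → dekkafuval, putatur → putatural) add -al.
The other patterns: stems whose last vowel is 'o' add -ir; stems whose last vowel is 'i' insert -al- after the first vowel.
So kobazur → kobazural.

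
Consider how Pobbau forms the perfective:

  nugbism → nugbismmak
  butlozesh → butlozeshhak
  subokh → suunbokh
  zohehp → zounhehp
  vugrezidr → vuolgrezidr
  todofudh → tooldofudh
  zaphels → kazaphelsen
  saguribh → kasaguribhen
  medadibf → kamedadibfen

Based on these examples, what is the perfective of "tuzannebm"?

katuzannebmen

butlozesh and subokh both end in -h yet inflect differently (butlozeshhak, suunbokh), so the final letter is not what conditions the rule; the second-to-last letter is.
"tuzannebm" has second-to-last letter 'b'. The stems whose second-to-last letter is 'b' (saguribh → kasaguribhen, medadibf → kamedadibfen) add ka- … -en around the stem.
The other patterns: stems whose second-to-last letter is 's' double the final consonant and add -ak; stems whose second-to-last letter is 'h' or 'k' insert -un- after the first vowel; stems whose second-to-last letter is 'd' insert -ol- after the first vowel.
So tuzannebm → katuzannebmen.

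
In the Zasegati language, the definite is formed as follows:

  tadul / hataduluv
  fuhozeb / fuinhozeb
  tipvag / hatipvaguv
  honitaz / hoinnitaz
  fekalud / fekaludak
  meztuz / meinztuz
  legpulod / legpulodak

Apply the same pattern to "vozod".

vozodak

"vozod" ends in -d. The stems ending in -d (fekalud → fekaludak, legpulod → legpulodak) add -ak.
So vozod → vozodak.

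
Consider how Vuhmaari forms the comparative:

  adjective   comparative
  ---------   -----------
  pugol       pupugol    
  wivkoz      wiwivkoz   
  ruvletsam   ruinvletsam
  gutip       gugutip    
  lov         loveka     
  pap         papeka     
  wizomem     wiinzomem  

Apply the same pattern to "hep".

pap and gutip both end in -p yet inflect differently (papeka, gugutip), so the final letter is not what conditions the rule; the number of vowels is.
"hep" has 1 vowel. The stems with 1 vowel (lov → loveka, pap → papeka) add -eka.
So hep → hepeka.

hepeka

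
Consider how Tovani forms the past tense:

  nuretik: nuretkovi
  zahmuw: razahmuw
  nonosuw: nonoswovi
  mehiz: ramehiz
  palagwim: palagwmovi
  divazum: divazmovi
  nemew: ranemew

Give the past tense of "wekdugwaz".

"wekdugwaz" has 3 vowels. The stems with 3 vowels (palagwim → palagwmovi, divazum → divazmovi, nonosuw → nonoswovi) delete the last vowel and add -ovi.
So wekdugwaz → wekdugwzovi.

wekdugwzovi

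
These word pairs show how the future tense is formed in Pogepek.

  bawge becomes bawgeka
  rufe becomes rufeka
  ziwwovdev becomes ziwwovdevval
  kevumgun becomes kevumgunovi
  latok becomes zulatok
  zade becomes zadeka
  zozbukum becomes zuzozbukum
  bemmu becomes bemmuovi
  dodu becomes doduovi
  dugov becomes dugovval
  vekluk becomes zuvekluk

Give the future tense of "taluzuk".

zutaluzuk

zade and ziwwovdev both have last vowel 'e' yet inflect differently (zadeka, ziwwovdevval), so the last vowel is not what conditions the rule; the final letter is.
"taluzuk" ends in -k. The stems ending in -k (latok → zulatok, vekluk → zuvekluk) add the prefix zu-.
So taluzuk → zutaluzuk.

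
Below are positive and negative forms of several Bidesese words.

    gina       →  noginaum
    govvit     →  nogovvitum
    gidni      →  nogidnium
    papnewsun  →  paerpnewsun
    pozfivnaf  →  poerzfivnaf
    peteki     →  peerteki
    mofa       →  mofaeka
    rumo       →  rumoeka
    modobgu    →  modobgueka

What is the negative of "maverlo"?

maverloeka

gidni and peteki both end in -i yet inflect differently (nogidnium, peerteki), so the final letter is not what conditions the rule; the first letter is.
"maverlo" begins with m-. The stems beginning with m- (mofa → mofaeka, modobgu → modobgueka) add -eka.
So maverlo → maverloeka.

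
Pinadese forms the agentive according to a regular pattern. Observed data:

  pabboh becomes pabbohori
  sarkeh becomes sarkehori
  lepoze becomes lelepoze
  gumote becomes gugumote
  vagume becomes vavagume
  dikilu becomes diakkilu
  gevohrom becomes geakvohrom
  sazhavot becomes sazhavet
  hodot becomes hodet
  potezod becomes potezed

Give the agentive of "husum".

huaksum

sarkeh and lepoze both have last vowel 'e' yet inflect differently (sarkehori, lelepoze), so the last vowel is not what conditions the rule; the final letter is.
"husum" ends in -m. The one such stem in the data (gevohrom → geakvohrom) inserts -ak- after the first vowel (as does dikilu), so the same rule applies.
So husum → huaksum.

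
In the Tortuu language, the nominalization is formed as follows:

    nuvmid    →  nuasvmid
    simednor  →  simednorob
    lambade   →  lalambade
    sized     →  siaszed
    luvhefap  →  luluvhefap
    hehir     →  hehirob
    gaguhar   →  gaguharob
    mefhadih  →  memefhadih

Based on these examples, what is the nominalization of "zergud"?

zeasrgud

nuvmid and hehir both have last vowel 'i' yet inflect differently (nuasvmid, hehirob), so the last vowel is not what conditions the rule; the final letter is.
"zergud" ends in -d. The stems ending in -d (nuvmid → nuasvmid, sized → siaszed) insert -as- after the first vowel.
So zergud → zeasrgud.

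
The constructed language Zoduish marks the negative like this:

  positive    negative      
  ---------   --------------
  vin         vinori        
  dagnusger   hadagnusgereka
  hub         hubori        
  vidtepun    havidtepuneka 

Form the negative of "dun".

vidtepun and vin both end in -n yet inflect differently (havidtepuneka, vinori), so the final letter is not what conditions the rule; the number of vowels is.
"dun" has 1 vowel. The stems with 1 vowel (vin → vinori, hub → hubori) add -ori.
The other pattern: stems with 3 vowels add ha- … -eka around the stem.
So dun → dunori.

dunori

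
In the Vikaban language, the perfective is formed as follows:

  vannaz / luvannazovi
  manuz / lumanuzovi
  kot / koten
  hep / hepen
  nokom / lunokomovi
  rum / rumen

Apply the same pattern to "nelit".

lunelitovi

"nelit" has 2 vowels. The stems with 2 vowels (nokom → lunokomovi, vannaz → luvannazovi, manuz → lumanuzovi) add lu- … -ovi around the stem.
So nelit → lunelitovi.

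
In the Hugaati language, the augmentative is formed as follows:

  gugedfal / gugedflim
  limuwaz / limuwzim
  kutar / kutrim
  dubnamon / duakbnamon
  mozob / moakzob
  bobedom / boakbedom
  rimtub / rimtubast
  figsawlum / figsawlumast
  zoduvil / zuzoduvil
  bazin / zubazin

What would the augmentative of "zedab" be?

mozob and rimtub both end in -b yet inflect differently (moakzob, rimtubast), so the final letter is not what conditions the rule; the last vowel is.
"zedab" has last vowel 'a'. The stems whose last vowel is 'a' (gugedfal → gugedflim, limuwaz → limuwzim, kutar → kutrim) delete the last vowel and add -im.
The other patterns: stems whose last vowel is 'o' insert -ak- after the first vowel; stems whose last vowel is 'u' add -ast; stems whose last vowel is 'i' add the prefix zu-.
So zedab → zedbim.

zedbim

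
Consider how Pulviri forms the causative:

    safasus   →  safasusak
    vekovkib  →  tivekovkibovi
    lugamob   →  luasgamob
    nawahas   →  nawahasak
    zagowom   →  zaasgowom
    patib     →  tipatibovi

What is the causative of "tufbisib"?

titufbisibovi

vekovkib and lugamob both end in -b yet inflect differently (tivekovkibovi, luasgamob), so the final letter is not what conditions the rule; the last vowel is.
"tufbisib" has last vowel 'i'. The stems whose last vowel is 'i' (vekovkib → tivekovkibovi, patib → tipatibovi) add ti- … -ovi around the stem.
The other patterns: stems whose last vowel is 'a' or 'u' add -ak; stems whose last vowel is 'o' insert -as- after the first vowel.
So tufbisib → titufbisibovi.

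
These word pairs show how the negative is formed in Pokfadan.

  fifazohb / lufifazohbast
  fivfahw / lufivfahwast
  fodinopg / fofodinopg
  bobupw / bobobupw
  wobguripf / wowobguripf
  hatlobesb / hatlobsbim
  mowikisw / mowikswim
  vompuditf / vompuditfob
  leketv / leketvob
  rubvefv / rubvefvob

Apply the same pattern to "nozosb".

nozsbim

fivfahw and bobupw both end in -w yet inflect differently (lufivfahwast, bobobupw), so the final letter is not what conditions the rule; the second-to-last letter is.
"nozosb" has second-to-last letter 's'. The stems whose second-to-last letter is 's' (hatlobesb → hatlobsbim, mowikisw → mowikswim) delete the last vowel and add -im.
The other patterns: stems whose second-to-last letter is 'h' add lu- … -ast around the stem; stems whose second-to-last letter is 'p' repeat the first consonant+vowel as a prefix; stems whose second-to-last letter is 'f' or 't' add -ob.
So nozosb → nozsbim.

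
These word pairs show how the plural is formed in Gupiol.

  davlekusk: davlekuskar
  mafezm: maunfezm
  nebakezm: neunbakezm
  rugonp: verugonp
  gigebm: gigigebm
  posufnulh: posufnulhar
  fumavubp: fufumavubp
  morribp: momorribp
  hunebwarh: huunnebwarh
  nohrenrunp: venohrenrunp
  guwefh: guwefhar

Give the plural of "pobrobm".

popobrobm

mafezm and gigebm both end in -m yet inflect differently (maunfezm, gigigebm), so the final letter is not what conditions the rule; the second-to-last letter is.
"pobrobm" has second-to-last letter 'b'. The stems whose second-to-last letter is 'b' (gigebm → gigigebm, morribp → momorribp, fumavubp → fufumavubp) repeat the first consonant+vowel as a prefix.
The other patterns: stems whose second-to-last letter is 'n' add the prefix ve-; stems whose second-to-last letter is 'r' or 'z' insert -un- after the first vowel; stems whose second-to-last letter is 'f', 'l' or 's' add -ar.
So pobrobm → popobrobm.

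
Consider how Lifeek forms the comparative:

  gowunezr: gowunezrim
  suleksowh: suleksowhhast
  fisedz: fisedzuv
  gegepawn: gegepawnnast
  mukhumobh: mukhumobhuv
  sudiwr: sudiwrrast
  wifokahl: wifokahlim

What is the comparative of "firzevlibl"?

firzevlibluv

sudiwr and gowunezr both end in -r yet inflect differently (sudiwrrast, gowunezrim), so the final letter is not what conditions the rule; the second-to-last letter is.
"firzevlibl" has second-to-last letter 'b'. The one such stem in the data (mukhumobh → mukhumobhuv) adds -uv, so the same rule applies.
So firzevlibl → firzevlibluv.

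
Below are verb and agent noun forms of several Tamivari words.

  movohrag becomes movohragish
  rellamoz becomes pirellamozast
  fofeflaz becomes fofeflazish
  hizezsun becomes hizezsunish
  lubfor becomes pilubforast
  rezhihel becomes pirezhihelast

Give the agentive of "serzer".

piserzerast

fofeflaz and rellamoz both end in -z yet inflect differently (fofeflazish, pirellamozast), so the final letter is not what conditions the rule; the last vowel is.
"serzer" has last vowel 'e'. The one such stem in the data (rezhihel → pirezhihelast) adds pi- … -ast around the stem, so the same rule applies.
The other pattern: stems whose last vowel is 'a' or 'u' add -ish.
So serzer → piserzerast.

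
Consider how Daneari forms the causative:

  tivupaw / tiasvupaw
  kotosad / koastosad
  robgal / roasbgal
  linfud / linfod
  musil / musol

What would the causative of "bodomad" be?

boasdomad

kotosad and linfud both end in -d yet inflect differently (koastosad, linfod), so the final letter is not what conditions the rule; the last vowel is.
"bodomad" has last vowel 'a'. The stems whose last vowel is 'a' (tivupaw → tiasvupaw, kotosad → koastosad, robgal → roasbgal) insert -as- after the first vowel.
So bodomad → boasdomad.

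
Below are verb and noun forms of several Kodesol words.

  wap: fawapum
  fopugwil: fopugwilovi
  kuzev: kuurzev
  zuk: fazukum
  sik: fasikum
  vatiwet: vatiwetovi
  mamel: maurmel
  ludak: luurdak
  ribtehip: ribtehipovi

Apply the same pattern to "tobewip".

tobewipovi

"tobewip" has 3 vowels. The stems with 3 vowels (ribtehip → ribtehipovi, fopugwil → fopugwilovi, vatiwet → vatiwetovi) add -ovi.
So tobewip → tobewipovi.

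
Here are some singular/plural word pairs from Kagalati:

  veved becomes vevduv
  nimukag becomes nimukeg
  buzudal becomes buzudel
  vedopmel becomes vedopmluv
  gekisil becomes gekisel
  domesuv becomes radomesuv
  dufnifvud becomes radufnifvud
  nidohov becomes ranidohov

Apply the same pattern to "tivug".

vedopmel and gekisil both end in -l yet inflect differently (vedopmluv, gekisel), so the final letter is not what conditions the rule; the last vowel is.
"tivug" has last vowel 'u'. The stems whose last vowel is 'u' (dufnifvud → radufnifvud, domesuv → radomesuv) add the prefix ra-.
The other patterns: stems whose last vowel is 'e' delete the last vowel and add -uv; stems whose last vowel is 'a' or 'i' change the last vowel to 'e'.
So tivug → rativug.

rativug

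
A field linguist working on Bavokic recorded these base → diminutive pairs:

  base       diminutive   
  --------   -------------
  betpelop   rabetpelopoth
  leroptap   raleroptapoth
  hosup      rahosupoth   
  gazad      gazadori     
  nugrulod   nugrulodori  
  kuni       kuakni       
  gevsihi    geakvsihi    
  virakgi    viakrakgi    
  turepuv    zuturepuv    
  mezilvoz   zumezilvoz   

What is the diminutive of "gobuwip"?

ragobuwipoth

leroptap and gazad both have last vowel 'a' yet inflect differently (raleroptapoth, gazadori), so the last vowel is not what conditions the rule; the final letter is.
"gobuwip" ends in -p. The stems ending in -p (betpelop → rabetpelopoth, leroptap → raleroptapoth, hosup → rahosupoth) add ra- … -oth around the stem.
The other patterns: stems ending in -d add -ori; stems ending in -i insert -ak- after the first vowel; stems ending in -v or -z add the prefix zu-.
So gobuwip → ragobuwipoth.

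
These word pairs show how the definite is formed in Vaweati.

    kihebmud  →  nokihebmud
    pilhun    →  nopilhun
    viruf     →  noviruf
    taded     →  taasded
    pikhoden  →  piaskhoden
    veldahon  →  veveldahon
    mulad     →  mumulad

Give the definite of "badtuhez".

kihebmud and taded both end in -d yet inflect differently (nokihebmud, taasded), so the final letter is not what conditions the rule; the last vowel is.
"badtuhez" has last vowel 'e'. The stems whose last vowel is 'e' (taded → taasded, pikhoden → piaskhoden) insert -as- after the first vowel.
The other patterns: stems whose last vowel is 'u' add the prefix no-; stems whose last vowel is 'a' or 'o' repeat the first consonant+vowel as a prefix.
So badtuhez → baasdtuhez.

baasdtuhez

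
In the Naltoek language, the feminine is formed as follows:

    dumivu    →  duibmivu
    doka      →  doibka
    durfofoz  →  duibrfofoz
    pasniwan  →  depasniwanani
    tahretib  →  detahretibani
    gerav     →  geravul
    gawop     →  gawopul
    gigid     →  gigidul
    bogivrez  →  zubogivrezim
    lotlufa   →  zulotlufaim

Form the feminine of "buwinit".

zubuwinitim

durfofoz and bogivrez both end in -z yet inflect differently (duibrfofoz, zubogivrezim), so the final letter is not what conditions the rule; the first letter is.
"buwinit" begins with b-. The one such stem in the data (bogivrez → zubogivrezim) adds zu- … -im around the stem, so the same rule applies.
The other patterns: stems beginning with d- insert -ib- after the first vowel; stems beginning with p- or t- add de- … -ani around the stem; stems beginning with g- add -ul.
So buwinit → zubuwinitim.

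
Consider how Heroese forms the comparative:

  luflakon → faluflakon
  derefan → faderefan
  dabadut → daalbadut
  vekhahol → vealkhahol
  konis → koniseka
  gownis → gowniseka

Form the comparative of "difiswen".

luflakon and vekhahol both have last vowel 'o' yet inflect differently (faluflakon, vealkhahol), so the last vowel is not what conditions the rule; the final letter is.
"difiswen" ends in -n. The stems ending in -n (luflakon → faluflakon, derefan → faderefan) add the prefix fa-.
So difiswen → fadifiswen.

fadifiswen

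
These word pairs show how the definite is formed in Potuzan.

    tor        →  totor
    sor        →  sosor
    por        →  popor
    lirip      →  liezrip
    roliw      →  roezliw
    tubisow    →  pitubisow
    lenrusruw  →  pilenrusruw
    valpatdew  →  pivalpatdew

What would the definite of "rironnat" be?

"rironnat" has 3 vowels. The stems with 3 vowels (tubisow → pitubisow, lenrusruw → pilenrusruw, valpatdew → pivalpatdew) add the prefix pi-.
The other patterns: stems with 1 vowel repeat the first consonant+vowel as a prefix; stems with 2 vowels insert -ez- after the first vowel.
So rironnat → pirironnat.

pirironnat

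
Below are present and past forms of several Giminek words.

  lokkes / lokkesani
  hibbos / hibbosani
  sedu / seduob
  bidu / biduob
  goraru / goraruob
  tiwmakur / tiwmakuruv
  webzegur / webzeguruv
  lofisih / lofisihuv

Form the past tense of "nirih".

nirihuv

sedu and tiwmakur both have last vowel 'u' yet inflect differently (seduob, tiwmakuruv), so the last vowel is not what conditions the rule; the final letter is.
"nirih" ends in -h. The one such stem in the data (lofisih → lofisihuv) adds -uv, so the same rule applies.
The other patterns: stems ending in -s add -ani; stems ending in -u add -ob.
So nirih → nirihuv.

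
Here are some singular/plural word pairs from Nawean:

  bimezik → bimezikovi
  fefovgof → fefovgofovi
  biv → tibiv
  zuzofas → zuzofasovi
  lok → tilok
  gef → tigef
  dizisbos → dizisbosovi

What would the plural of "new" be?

bimezik and lok both end in -k yet inflect differently (bimezikovi, tilok), so the final letter is not what conditions the rule; the number of vowels is.
"new" has 1 vowel. The stems with 1 vowel (biv → tibiv, lok → tilok, gef → tigef) add the prefix ti-.
The other pattern: stems with 3 vowels add -ovi.
So new → tinew.

tinew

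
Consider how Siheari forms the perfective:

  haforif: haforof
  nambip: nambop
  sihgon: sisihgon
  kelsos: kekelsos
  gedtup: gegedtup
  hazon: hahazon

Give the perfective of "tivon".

titivon

"tivon" has last vowel 'o'. The stems whose last vowel is 'o' (sihgon → sisihgon, kelsos → kekelsos, hazon → hahazon) repeat the first consonant+vowel as a prefix.
So tivon → titivon.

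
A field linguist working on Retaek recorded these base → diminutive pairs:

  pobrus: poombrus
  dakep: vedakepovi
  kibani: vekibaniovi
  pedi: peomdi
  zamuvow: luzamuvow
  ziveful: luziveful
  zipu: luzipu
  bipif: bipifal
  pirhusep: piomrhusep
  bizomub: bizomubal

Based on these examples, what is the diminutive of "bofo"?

bofoal

pirhusep and dakep both end in -p yet inflect differently (piomrhusep, vedakepovi), so the final letter is not what conditions the rule; the first letter is.
"bofo" begins with b-. The stems beginning with b- (bipif → bipifal, bizomub → bizomubal) add -al.
The other patterns: stems beginning with p- insert -om- after the first vowel; stems beginning with z- add the prefix lu-; stems beginning with d- or k- add ve- … -ovi around the stem.
So bofo → bofoal.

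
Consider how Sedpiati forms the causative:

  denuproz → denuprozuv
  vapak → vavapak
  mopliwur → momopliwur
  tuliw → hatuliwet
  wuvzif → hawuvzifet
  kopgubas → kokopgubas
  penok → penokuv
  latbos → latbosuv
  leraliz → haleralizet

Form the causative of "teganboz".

teganbozuv

denuproz and leraliz both end in -z yet inflect differently (denuprozuv, haleralizet), so the final letter is not what conditions the rule; the last vowel is.
"teganboz" has last vowel 'o'. The stems whose last vowel is 'o' (penok → penokuv, latbos → latbosuv, denuproz → denuprozuv) add -uv.
So teganboz → teganbozuv.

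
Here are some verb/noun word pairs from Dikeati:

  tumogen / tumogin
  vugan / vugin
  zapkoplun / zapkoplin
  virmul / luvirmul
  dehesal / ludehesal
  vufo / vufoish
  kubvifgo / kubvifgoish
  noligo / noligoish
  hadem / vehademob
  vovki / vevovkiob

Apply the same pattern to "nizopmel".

zapkoplun and virmul both have last vowel 'u' yet inflect differently (zapkoplin, luvirmul), so the last vowel is not what conditions the rule; the final letter is.
"nizopmel" ends in -l. The stems ending in -l (virmul → luvirmul, dehesal → ludehesal) add the prefix lu-.
So nizopmel → lunizopmel.

lunizopmel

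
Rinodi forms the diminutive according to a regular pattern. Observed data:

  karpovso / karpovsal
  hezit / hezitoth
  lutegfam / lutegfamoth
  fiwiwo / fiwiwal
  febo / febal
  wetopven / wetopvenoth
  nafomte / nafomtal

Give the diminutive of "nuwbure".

nuwbural

wetopven and nafomte both have last vowel 'e' yet inflect differently (wetopvenoth, nafomtal), so the last vowel is not what conditions the rule; whether the stem ends in a vowel or a consonant is.
"nuwbure" ends in a vowel. The stems ending in a vowel (fiwiwo → fiwiwal, nafomte → nafomtal, karpovso → karpovsal) drop the final letter and add -al.
So nuwbure → nuwbural.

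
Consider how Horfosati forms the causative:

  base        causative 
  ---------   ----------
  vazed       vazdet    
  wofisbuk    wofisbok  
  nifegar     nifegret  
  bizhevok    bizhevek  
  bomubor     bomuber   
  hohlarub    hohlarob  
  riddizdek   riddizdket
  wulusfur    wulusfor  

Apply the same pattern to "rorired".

rorirdet

wulusfur and bomubor both end in -r yet inflect differently (wulusfor, bomuber), so the final letter is not what conditions the rule; the last vowel is.
"rorired" has last vowel 'e'. The stems whose last vowel is 'e' (vazed → vazdet, riddizdek → riddizdket) delete the last vowel and add -et.
So rorired → rorirdet.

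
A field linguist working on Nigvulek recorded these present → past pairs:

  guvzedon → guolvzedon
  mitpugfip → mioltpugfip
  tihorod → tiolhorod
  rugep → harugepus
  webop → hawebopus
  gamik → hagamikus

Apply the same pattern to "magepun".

maolgepun

mitpugfip and rugep both end in -p yet inflect differently (mioltpugfip, harugepus), so the final letter is not what conditions the rule; the number of vowels is.
"magepun" has 3 vowels. The stems with 3 vowels (guvzedon → guolvzedon, mitpugfip → mioltpugfip, tihorod → tiolhorod) insert -ol- after the first vowel.
The other pattern: stems with 2 vowels add ha- … -us around the stem.
So magepun → maolgepun.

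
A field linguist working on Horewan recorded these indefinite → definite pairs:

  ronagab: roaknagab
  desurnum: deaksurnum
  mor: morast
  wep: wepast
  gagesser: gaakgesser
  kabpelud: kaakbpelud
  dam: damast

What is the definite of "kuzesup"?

"kuzesup" has 3 vowels. The stems with 3 vowels (gagesser → gaakgesser, kabpelud → kaakbpelud, desurnum → deaksurnum) insert -ak- after the first vowel.
So kuzesup → kuakzesup.

kuakzesup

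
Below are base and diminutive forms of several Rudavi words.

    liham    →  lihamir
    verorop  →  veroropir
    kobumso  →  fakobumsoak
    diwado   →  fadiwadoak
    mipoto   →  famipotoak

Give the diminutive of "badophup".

badophupir

"badophup" ends in -p. The one such stem in the data (verorop → veroropir) adds -ir, so the same rule applies.
So badophup → badophupir.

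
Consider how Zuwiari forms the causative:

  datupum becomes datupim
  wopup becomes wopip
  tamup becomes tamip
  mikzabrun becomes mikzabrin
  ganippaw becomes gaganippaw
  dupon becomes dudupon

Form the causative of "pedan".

pepedan

mikzabrun and dupon both end in -n yet inflect differently (mikzabrin, dudupon), so the final letter is not what conditions the rule; the last vowel is.
"pedan" has last vowel 'a'. The one such stem in the data (ganippaw → gaganippaw) repeats the first consonant+vowel as a prefix (as does dupon), so the same rule applies.
The other pattern: stems whose last vowel is 'u' change the last vowel to 'i'.
So pedan → pepedan.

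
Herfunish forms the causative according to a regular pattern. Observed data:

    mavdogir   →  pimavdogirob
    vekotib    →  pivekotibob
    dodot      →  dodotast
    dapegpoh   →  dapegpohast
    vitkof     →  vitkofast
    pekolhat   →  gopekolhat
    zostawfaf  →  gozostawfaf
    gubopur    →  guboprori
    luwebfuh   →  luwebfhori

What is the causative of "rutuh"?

dodot and pekolhat both end in -t yet inflect differently (dodotast, gopekolhat), so the final letter is not what conditions the rule; the last vowel is.
"rutuh" has last vowel 'u'. The stems whose last vowel is 'u' (gubopur → guboprori, luwebfuh → luwebfhori) delete the last vowel and add -ori.
The other patterns: stems whose last vowel is 'i' add pi- … -ob around the stem; stems whose last vowel is 'o' add -ast; stems whose last vowel is 'a' add the prefix go-.
So rutuh → ruthori.

ruthori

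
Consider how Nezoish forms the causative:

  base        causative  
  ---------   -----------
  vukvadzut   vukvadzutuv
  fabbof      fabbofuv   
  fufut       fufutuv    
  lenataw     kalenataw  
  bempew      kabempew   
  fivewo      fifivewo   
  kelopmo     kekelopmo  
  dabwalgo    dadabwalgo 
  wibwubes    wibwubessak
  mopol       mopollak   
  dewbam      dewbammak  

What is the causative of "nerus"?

"nerus" ends in -s. The one such stem in the data (wibwubes → wibwubessak) doubles the final consonant and adds -ak (as do mopol, dewbam), so the same rule applies.
The other patterns: stems ending in -f or -t add -uv; stems ending in -w add the prefix ka-; stems ending in -o repeat the first consonant+vowel as a prefix.
So nerus → nerussak.

nerussak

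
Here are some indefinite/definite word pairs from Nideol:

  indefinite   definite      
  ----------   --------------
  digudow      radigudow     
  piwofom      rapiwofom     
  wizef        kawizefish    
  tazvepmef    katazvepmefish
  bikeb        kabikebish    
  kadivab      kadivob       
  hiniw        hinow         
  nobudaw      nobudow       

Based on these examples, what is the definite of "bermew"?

kabermewish

"bermew" has last vowel 'e'. The stems whose last vowel is 'e' (wizef → kawizefish, tazvepmef → katazvepmefish, bikeb → kabikebish) add ka- … -ish around the stem.
The other patterns: stems whose last vowel is 'o' add the prefix ra-; stems whose last vowel is 'a' or 'i' change the last vowel to 'o'.
So bermew → kabermewish.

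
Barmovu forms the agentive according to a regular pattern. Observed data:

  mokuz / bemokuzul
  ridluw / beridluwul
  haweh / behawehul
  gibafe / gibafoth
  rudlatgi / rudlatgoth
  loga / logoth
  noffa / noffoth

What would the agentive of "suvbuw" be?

besuvbuwul

haweh and gibafe both have last vowel 'e' yet inflect differently (behawehul, gibafoth), so the last vowel is not what conditions the rule; whether the stem ends in a vowel or a consonant is.
"suvbuw" ends in a consonant. The stems ending in a consonant (mokuz → bemokuzul, ridluw → beridluwul, haweh → behawehul) add be- … -ul around the stem.
The other pattern: stems ending in a vowel drop the final letter and add -oth.
So suvbuw → besuvbuwul.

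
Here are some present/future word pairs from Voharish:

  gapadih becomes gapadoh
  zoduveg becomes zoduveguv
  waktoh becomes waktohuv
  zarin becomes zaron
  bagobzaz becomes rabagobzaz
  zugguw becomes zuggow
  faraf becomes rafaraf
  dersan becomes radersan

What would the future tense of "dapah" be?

radapah

"dapah" has last vowel 'a'. The stems whose last vowel is 'a' (bagobzaz → rabagobzaz, dersan → radersan, faraf → rafaraf) add the prefix ra-.
So dapah → radapah.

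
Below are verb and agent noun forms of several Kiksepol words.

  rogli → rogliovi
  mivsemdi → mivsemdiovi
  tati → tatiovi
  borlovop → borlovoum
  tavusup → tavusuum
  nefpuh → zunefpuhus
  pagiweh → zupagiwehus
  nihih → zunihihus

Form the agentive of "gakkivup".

tavusup and nefpuh both have last vowel 'u' yet inflect differently (tavusuum, zunefpuhus), so the last vowel is not what conditions the rule; the final letter is.
"gakkivup" ends in -p. The stems ending in -p (borlovop → borlovoum, tavusup → tavusuum) drop the final letter and add -um.
So gakkivup → gakkivuum.

gakkivuum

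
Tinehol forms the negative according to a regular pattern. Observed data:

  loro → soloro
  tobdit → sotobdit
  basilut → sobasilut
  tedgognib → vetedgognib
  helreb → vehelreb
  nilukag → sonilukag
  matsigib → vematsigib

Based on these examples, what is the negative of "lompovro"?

solompovro

tedgognib and tobdit both have last vowel 'i' yet inflect differently (vetedgognib, sotobdit), so the last vowel is not what conditions the rule; the final letter is.
"lompovro" ends in -o. The one such stem in the data (loro → soloro) adds the prefix so-, so the same rule applies.
The other pattern: stems ending in -b add the prefix ve-.
So lompovro → solompovro.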